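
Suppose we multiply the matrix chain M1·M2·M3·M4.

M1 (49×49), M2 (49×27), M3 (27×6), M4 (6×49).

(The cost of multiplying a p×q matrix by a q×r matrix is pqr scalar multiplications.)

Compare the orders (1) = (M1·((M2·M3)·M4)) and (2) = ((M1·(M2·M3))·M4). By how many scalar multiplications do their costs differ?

103243

Order (1) = (M1·((M2·M3)·M4)): (M2·M3): 49×27 by 27×6 → 49×6, cost 49·27·6 = 7938; ((M2·M3)·M4): 49×6 by 6×49 → 49×49, cost 49·6·49 = 14406; cumulative 22344; (M1·((M2·M3)·M4)): 49×49 by 49×49 → 49×49, cost 49·49·49 = 117649; cumulative 139993. Total 139993.
Order (2) = ((M1·(M2·M3))·M4): (M2·M3): 49×27 by 27×6 → 49×6, cost 49·27·6 = 7938; (M1·(M2·M3)): 49×49 by 49×6 → 49×6, cost 49·49·6 = 14406; cumulative 22344; ((M1·(M2·M3))·M4): 49×6 by 6×49 → 49×49, cost 49·6·49 = 14406; cumulative 36750. Total 36750.
Difference: |139993 − 36750| = 103243.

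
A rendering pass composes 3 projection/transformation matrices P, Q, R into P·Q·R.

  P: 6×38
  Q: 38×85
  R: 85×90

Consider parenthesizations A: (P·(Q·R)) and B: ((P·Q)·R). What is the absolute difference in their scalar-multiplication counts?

Order A = (P·(Q·R)): (Q·R): 38×85 by 85×90 → 38×90, cost 38·85·90 = 290700; (P·(Q·R)): 6×38 by 38×90 → 6×90, cost 6·38·90 = 20520; cumulative 311220. Total 311220.
Order B = ((P·Q)·R): (P·Q): 6×38 by 38×85 → 6×85, cost 6·38·85 = 19380; ((P·Q)·R): 6×85 by 85×90 → 6×90, cost 6·85·90 = 45900; cumulative 65280. Total 65280.
Difference: |311220 − 65280| = 245940.

245940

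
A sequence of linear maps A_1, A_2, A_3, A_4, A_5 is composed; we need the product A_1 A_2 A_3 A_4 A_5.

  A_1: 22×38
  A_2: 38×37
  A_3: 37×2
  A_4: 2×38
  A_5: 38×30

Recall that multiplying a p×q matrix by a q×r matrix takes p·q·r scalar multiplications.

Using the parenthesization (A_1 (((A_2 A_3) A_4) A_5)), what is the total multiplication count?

(A_2 A_3): 38×37 by 37×2 → 38×2, cost 38·37·2 = 2812
((A_2 A_3) A_4): 38×2 by 2×38 → 38×38, cost 38·2·38 = 2888; cumulative 5700
(((A_2 A_3) A_4) A_5): 38×38 by 38×30 → 38×30, cost 38·38·30 = 43320; cumulative 49020
(A_1 (((A_2 A_3) A_4) A_5)): 22×38 by 38×30 → 22×30, cost 22·38·30 = 25080; cumulative 74100
Total: 74100 scalar multiplications.

74100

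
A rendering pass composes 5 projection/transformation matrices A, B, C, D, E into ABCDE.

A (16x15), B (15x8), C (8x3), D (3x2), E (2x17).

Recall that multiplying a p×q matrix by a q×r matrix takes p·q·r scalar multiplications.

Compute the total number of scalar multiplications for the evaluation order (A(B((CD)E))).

6440

(CD): 8×3 by 3×2 → 8×2, cost 8·3·2 = 48
((CD)E): 8×2 by 2×17 → 8×17, cost 8·2·17 = 272; cumulative 320
(B((CD)E)): 15×8 by 8×17 → 15×17, cost 15·8·17 = 2040; cumulative 2360
(A(B((CD)E))): 16×15 by 15×17 → 16×17, cost 16·15·17 = 4080; cumulative 6440
Total: 6440 scalar multiplications.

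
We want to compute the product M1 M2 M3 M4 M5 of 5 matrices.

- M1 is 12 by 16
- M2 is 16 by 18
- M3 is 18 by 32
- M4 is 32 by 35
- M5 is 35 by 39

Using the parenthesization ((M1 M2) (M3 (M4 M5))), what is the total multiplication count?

78024

(M1 M2): 12×16 by 16×18 → 12×18, cost 12·16·18 = 3456
(M4 M5): 32×35 by 35×39 → 32×39, cost 32·35·39 = 43680
(M3 (M4 M5)): 18×32 by 32×39 → 18×39, cost 18·32·39 = 22464; cumulative 66144
((M1 M2) (M3 (M4 M5))): 12×18 by 18×39 → 12×39, cost 12·18·39 = 8424; cumulative 78024
Total: 78024 scalar multiplications.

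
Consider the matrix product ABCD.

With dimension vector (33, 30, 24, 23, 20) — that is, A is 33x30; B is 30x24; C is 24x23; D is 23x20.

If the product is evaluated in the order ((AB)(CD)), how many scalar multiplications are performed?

(AB): 33×30 by 30×24 → 33×24, cost 33·30·24 = 23760
(CD): 24×23 by 23×20 → 24×20, cost 24·23·20 = 11040
((AB)(CD)): 33×24 by 24×20 → 33×20, cost 33·24·20 = 15840; cumulative 50640
Total: 50640 scalar multiplications.

50640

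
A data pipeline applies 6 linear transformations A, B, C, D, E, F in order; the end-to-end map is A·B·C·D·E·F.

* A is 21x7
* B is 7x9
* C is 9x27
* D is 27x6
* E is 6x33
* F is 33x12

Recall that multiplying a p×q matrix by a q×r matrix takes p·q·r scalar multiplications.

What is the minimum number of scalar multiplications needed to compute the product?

6480

Adjacent pairs: AB = 21·7·9 = 1323; BC = 7·9·27 = 1701; CD = 9·27·6 = 1458; DE = 27·6·33 = 5346; EF = 6·33·12 = 2376.
Length 3: A..C: k=1: 0+1701+21·7·27=5670; k=2: 1323+0+21·9·27=6426 → min 5670 | B..D: k=2: 0+1458+7·9·6=1836; k=3: 1701+0+7·27·6=2835 → min 1836 | C..E: k=3: 0+5346+9·27·33=13365; k=4: 1458+0+9·6·33=3240 → min 3240 | D..F: k=4: 0+2376+27·6·12=4320; k=5: 5346+0+27·33·12=16038 → min 4320.
Length 4: A..D: k=1: 0+1836+21·7·6=2718; k=2: 1323+1458+21·9·6=3915; k=3: 5670+0+21·27·6=9072 → min 2718 | B..E: k=2: 0+3240+7·9·33=5319; k=3: 1701+5346+7·27·33=13284; k=4: 1836+0+7·6·33=3222 → min 3222 | C..F: k=3: 0+4320+9·27·12=7236; k=4: 1458+2376+9·6·12=4482; k=5: 3240+0+9·33·12=6804 → min 4482.
Length 5: A..E: k=1: 0+3222+21·7·33=8073; k=2: 1323+3240+21·9·33=10800; k=3: 5670+5346+21·27·33=29727; k=4: 2718+0+21·6·33=6876 → min 6876 | B..F: k=2: 0+4482+7·9·12=5238; k=3: 1701+4320+7·27·12=8289; k=4: 1836+2376+7·6·12=4716; k=5: 3222+0+7·33·12=5994 → min 4716.
Length 6: A..F: k=1: 0+4716+21·7·12=6480; k=2: 1323+4482+21·9·12=8073; k=3: 5670+4320+21·27·12=16794; k=4: 2718+2376+21·6·12=6606; k=5: 6876+0+21·33·12=15192 → min 6480.
Optimal order: (A·((B·(C·D))·(E·F))) with cost 6480.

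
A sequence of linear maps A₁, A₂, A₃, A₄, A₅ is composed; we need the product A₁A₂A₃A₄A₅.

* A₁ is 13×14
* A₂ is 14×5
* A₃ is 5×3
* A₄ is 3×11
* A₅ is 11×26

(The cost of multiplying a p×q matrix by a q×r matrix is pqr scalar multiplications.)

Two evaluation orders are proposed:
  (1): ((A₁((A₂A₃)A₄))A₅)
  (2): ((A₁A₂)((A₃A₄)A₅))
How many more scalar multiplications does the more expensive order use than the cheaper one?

2197

Order (1) = ((A₁((A₂A₃)A₄))A₅): (A₂A₃): 14×5 by 5×3 → 14×3, cost 14·5·3 = 210; ((A₂A₃)A₄): 14×3 by 3×11 → 14×11, cost 14·3·11 = 462; cumulative 672; (A₁((A₂A₃)A₄)): 13×14 by 14×11 → 13×11, cost 13·14·11 = 2002; cumulative 2674; ((A₁((A₂A₃)A₄))A₅): 13×11 by 11×26 → 13×26, cost 13·11·26 = 3718; cumulative 6392. Total 6392.
Order (2) = ((A₁A₂)((A₃A₄)A₅)): (A₁A₂): 13×14 by 14×5 → 13×5, cost 13·14·5 = 910; (A₃A₄): 5×3 by 3×11 → 5×11, cost 5·3·11 = 165; ((A₃A₄)A₅): 5×11 by 11×26 → 5×26, cost 5·11·26 = 1430; cumulative 1595; ((A₁A₂)((A₃A₄)A₅)): 13×5 by 5×26 → 13×26, cost 13·5·26 = 1690; cumulative 4195. Total 4195.
Difference: |6392 − 4195| = 2197.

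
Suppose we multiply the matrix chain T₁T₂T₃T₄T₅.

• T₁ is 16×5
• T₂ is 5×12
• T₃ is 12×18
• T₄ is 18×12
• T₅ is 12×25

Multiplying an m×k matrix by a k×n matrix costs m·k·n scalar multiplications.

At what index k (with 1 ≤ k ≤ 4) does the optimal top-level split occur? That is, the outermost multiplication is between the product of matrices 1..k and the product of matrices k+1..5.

1

Adjacent pairs: T₁T₂ = 16·5·12 = 960; T₂T₃ = 5·12·18 = 1080; T₃T₄ = 12·18·12 = 2592; T₄T₅ = 18·12·25 = 5400.
Length 3: T₁..T₃: k=1: 0+1080+16·5·18=2520; k=2: 960+0+16·12·18=4416 → min 2520 | T₂..T₄: k=2: 0+2592+5·12·12=3312; k=3: 1080+0+5·18·12=2160 → min 2160 | T₃..T₅: k=3: 0+5400+12·18·25=10800; k=4: 2592+0+12·12·25=6192 → min 6192.
Length 4: T₁..T₄: k=1: 0+2160+16·5·12=3120; k=2: 960+2592+16·12·12=5856; k=3: 2520+0+16·18·12=5976 → min 3120 | T₂..T₅: k=2: 0+6192+5·12·25=7692; k=3: 1080+5400+5·18·25=8730; k=4: 2160+0+5·12·25=3660 → min 3660.
Top-level splits: k=1: (T₁..T₁)·(T₂..T₅) → 0+3660+16·5·25 = 5660; k=2: (T₁..T₂)·(T₃..T₅) → 960+6192+16·12·25 = 11952; k=3: (T₁..T₃)·(T₄..T₅) → 2520+5400+16·18·25 = 15120; k=4: (T₁..T₄)·(T₅..T₅) → 3120+0+16·12·25 = 7920.
Best split is after T₁, i.e. k = 1.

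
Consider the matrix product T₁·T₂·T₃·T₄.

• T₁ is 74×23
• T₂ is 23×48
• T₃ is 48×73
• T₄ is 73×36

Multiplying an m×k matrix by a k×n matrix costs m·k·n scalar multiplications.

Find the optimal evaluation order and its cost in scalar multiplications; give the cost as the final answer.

202308

Adjacent pairs: T₁T₂ = 74·23·48 = 81696; T₂T₃ = 23·48·73 = 80592; T₃T₄ = 48·73·36 = 126144.
Length 3: T₁..T₃: k=1: 0+80592+74·23·73=204838; k=2: 81696+0+74·48·73=340992 → min 204838 | T₂..T₄: k=2: 0+126144+23·48·36=165888; k=3: 80592+0+23·73·36=141036 → min 141036.
Length 4: T₁..T₄: k=1: 0+141036+74·23·36=202308; k=2: 81696+126144+74·48·36=335712; k=3: 204838+0+74·73·36=399310 → min 202308.
Optimal parenthesization: (T₁·((T₂·T₃)·T₄)) with cost 202308.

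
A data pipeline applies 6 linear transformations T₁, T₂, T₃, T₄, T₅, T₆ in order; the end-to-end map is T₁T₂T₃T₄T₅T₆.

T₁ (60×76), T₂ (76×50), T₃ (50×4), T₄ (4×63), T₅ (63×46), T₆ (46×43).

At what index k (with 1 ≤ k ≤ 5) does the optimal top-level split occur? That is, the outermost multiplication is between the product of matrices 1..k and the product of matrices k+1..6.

3

Adjacent pairs: T₁T₂ = 60·76·50 = 228000; T₂T₃ = 76·50·4 = 15200; T₃T₄ = 50·4·63 = 12600; T₄T₅ = 4·63·46 = 11592; T₅T₆ = 63·46·43 = 124614.
Length 3: T₁..T₃: k=1: 0+15200+60·76·4=33440; k=2: 228000+0+60·50·4=240000 → min 33440 | T₂..T₄: k=2: 0+12600+76·50·63=252000; k=3: 15200+0+76·4·63=34352 → min 34352 | T₃..T₅: k=3: 0+11592+50·4·46=20792; k=4: 12600+0+50·63·46=157500 → min 20792 | T₄..T₆: k=4: 0+124614+4·63·43=135450; k=5: 11592+0+4·46·43=19504 → min 19504.
Length 4: T₁..T₄: k=1: 0+34352+60·76·63=321632; k=2: 228000+12600+60·50·63=429600; k=3: 33440+0+60·4·63=48560 → min 48560 | T₂..T₅: k=2: 0+20792+76·50·46=195592; k=3: 15200+11592+76·4·46=40776; k=4: 34352+0+76·63·46=254600 → min 40776 | T₃..T₆: k=3: 0+19504+50·4·43=28104; k=4: 12600+124614+50·63·43=272664; k=5: 20792+0+50·46·43=119692 → min 28104.
Length 5: T₁..T₅: k=1: 0+40776+60·76·46=250536; k=2: 228000+20792+60·50·46=386792; k=3: 33440+11592+60·4·46=56072; k=4: 48560+0+60·63·46=222440 → min 56072 | T₂..T₆: k=2: 0+28104+76·50·43=191504; k=3: 15200+19504+76·4·43=47776; k=4: 34352+124614+76·63·43=364850; k=5: 40776+0+76·46·43=191104 → min 47776.
Top-level splits: k=1: (T₁..T₁)·(T₂..T₆) → 0+47776+60·76·43 = 243856; k=2: (T₁..T₂)·(T₃..T₆) → 228000+28104+60·50·43 = 385104; k=3: (T₁..T₃)·(T₄..T₆) → 33440+19504+60·4·43 = 63264; k=4: (T₁..T₄)·(T₅..T₆) → 48560+124614+60·63·43 = 335714; k=5: (T₁..T₅)·(T₆..T₆) → 56072+0+60·46·43 = 174752.
Best split is after T₃, i.e. k = 3.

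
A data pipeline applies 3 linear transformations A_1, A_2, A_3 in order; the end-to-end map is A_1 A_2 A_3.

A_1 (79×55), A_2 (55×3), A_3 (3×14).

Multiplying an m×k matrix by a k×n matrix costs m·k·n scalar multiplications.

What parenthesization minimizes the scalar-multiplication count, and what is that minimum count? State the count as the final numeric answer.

(A_1 (A_2 A_3)): cost 63140.
((A_1 A_2) A_3): cost 16353.
Optimal: ((A_1 A_2) A_3) with cost 16353.

16353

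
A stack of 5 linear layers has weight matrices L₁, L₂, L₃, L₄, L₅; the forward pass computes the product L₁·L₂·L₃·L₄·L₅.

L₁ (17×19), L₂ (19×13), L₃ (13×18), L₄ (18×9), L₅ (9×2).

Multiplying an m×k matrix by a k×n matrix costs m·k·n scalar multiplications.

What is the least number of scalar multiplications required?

Adjacent pairs: L₁L₂ = 17·19·13 = 4199; L₂L₃ = 19·13·18 = 4446; L₃L₄ = 13·18·9 = 2106; L₄L₅ = 18·9·2 = 324.
Length 3: L₁..L₃: k=1: 0+4446+17·19·18=10260; k=2: 4199+0+17·13·18=8177 → min 8177 | L₂..L₄: k=2: 0+2106+19·13·9=4329; k=3: 4446+0+19·18·9=7524 → min 4329 | L₃..L₅: k=3: 0+324+13·18·2=792; k=4: 2106+0+13·9·2=2340 → min 792.
Length 4: L₁..L₄: k=1: 0+4329+17·19·9=7236; k=2: 4199+2106+17·13·9=8294; k=3: 8177+0+17·18·9=10931 → min 7236 | L₂..L₅: k=2: 0+792+19·13·2=1286; k=3: 4446+324+19·18·2=5454; k=4: 4329+0+19·9·2=4671 → min 1286.
Length 5: L₁..L₅: k=1: 0+1286+17·19·2=1932; k=2: 4199+792+17·13·2=5433; k=3: 8177+324+17·18·2=9113; k=4: 7236+0+17·9·2=7542 → min 1932.
Optimal order: (L₁·(L₂·(L₃·(L₄·L₅)))) with cost 1932.

1932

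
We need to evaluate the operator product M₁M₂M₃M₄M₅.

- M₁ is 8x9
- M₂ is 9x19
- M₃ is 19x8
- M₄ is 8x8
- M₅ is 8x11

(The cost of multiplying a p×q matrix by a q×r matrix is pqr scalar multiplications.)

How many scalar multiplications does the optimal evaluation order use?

3160

Adjacent pairs: M₁M₂ = 8·9·19 = 1368; M₂M₃ = 9·19·8 = 1368; M₃M₄ = 19·8·8 = 1216; M₄M₅ = 8·8·11 = 704.
Length 3: M₁..M₃: k=1: 0+1368+8·9·8=1944; k=2: 1368+0+8·19·8=2584 → min 1944 | M₂..M₄: k=2: 0+1216+9·19·8=2584; k=3: 1368+0+9·8·8=1944 → min 1944 | M₃..M₅: k=3: 0+704+19·8·11=2376; k=4: 1216+0+19·8·11=2888 → min 2376.
Length 4: M₁..M₄: k=1: 0+1944+8·9·8=2520; k=2: 1368+1216+8·19·8=3800; k=3: 1944+0+8·8·8=2456 → min 2456 | M₂..M₅: k=2: 0+2376+9·19·11=4257; k=3: 1368+704+9·8·11=2864; k=4: 1944+0+9·8·11=2736 → min 2736.
Length 5: M₁..M₅: k=1: 0+2736+8·9·11=3528; k=2: 1368+2376+8·19·11=5416; k=3: 1944+704+8·8·11=3352; k=4: 2456+0+8·8·11=3160 → min 3160.
Optimal order: (((M₁(M₂M₃))M₄)M₅) with cost 3160.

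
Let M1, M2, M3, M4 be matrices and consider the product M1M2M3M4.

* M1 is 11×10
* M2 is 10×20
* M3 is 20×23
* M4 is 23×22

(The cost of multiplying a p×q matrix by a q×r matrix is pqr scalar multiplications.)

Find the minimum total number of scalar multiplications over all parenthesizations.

Adjacent pairs: M1M2 = 11·10·20 = 2200; M2M3 = 10·20·23 = 4600; M3M4 = 20·23·22 = 10120.
Length 3: M1..M3: k=1: 0+4600+11·10·23=7130; k=2: 2200+0+11·20·23=7260 → min 7130 | M2..M4: k=2: 0+10120+10·20·22=14520; k=3: 4600+0+10·23·22=9660 → min 9660.
Length 4: M1..M4: k=1: 0+9660+11·10·22=12080; k=2: 2200+10120+11·20·22=17160; k=3: 7130+0+11·23·22=12696 → min 12080.
Optimal order: (M1((M2M3)M4)) with cost 12080.

12080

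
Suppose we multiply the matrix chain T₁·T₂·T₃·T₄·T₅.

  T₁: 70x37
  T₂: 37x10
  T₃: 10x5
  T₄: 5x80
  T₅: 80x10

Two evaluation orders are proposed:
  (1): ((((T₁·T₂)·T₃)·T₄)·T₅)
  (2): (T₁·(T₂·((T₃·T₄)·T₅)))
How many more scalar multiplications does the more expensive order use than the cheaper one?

Order (1) = ((((T₁·T₂)·T₃)·T₄)·T₅): (T₁·T₂): 70×37 by 37×10 → 70×10, cost 70·37·10 = 25900; ((T₁·T₂)·T₃): 70×10 by 10×5 → 70×5, cost 70·10·5 = 3500; cumulative 29400; (((T₁·T₂)·T₃)·T₄): 70×5 by 5×80 → 70×80, cost 70·5·80 = 28000; cumulative 57400; ((((T₁·T₂)·T₃)·T₄)·T₅): 70×80 by 80×10 → 70×10, cost 70·80·10 = 56000; cumulative 113400. Total 113400.
Order (2) = (T₁·(T₂·((T₃·T₄)·T₅))): (T₃·T₄): 10×5 by 5×80 → 10×80, cost 10·5·80 = 4000; ((T₃·T₄)·T₅): 10×80 by 80×10 → 10×10, cost 10·80·10 = 8000; cumulative 12000; (T₂·((T₃·T₄)·T₅)): 37×10 by 10×10 → 37×10, cost 37·10·10 = 3700; cumulative 15700; (T₁·(T₂·((T₃·T₄)·T₅))): 70×37 by 37×10 → 70×10, cost 70·37·10 = 25900; cumulative 41600. Total 41600.
Difference: |113400 − 41600| = 71800.

71800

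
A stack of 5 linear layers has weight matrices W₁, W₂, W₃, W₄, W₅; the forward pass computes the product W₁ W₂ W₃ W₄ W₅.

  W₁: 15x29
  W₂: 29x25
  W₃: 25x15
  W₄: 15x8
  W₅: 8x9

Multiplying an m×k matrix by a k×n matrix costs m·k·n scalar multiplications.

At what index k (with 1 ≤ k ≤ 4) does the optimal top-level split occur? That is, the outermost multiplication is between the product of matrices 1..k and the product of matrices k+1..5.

Adjacent pairs: W₁W₂ = 15·29·25 = 10875; W₂W₃ = 29·25·15 = 10875; W₃W₄ = 25·15·8 = 3000; W₄W₅ = 15·8·9 = 1080.
Length 3: W₁..W₃: k=1: 0+10875+15·29·15=17400; k=2: 10875+0+15·25·15=16500 → min 16500 | W₂..W₄: k=2: 0+3000+29·25·8=8800; k=3: 10875+0+29·15·8=14355 → min 8800 | W₃..W₅: k=3: 0+1080+25·15·9=4455; k=4: 3000+0+25·8·9=4800 → min 4455.
Length 4: W₁..W₄: k=1: 0+8800+15·29·8=12280; k=2: 10875+3000+15·25·8=16875; k=3: 16500+0+15·15·8=18300 → min 12280 | W₂..W₅: k=2: 0+4455+29·25·9=10980; k=3: 10875+1080+29·15·9=15870; k=4: 8800+0+29·8·9=10888 → min 10888.
Top-level splits: k=1: (W₁..W₁)·(W₂..W₅) → 0+10888+15·29·9 = 14803; k=2: (W₁..W₂)·(W₃..W₅) → 10875+4455+15·25·9 = 18705; k=3: (W₁..W₃)·(W₄..W₅) → 16500+1080+15·15·9 = 19605; k=4: (W₁..W₄)·(W₅..W₅) → 12280+0+15·8·9 = 13360.
Best split is after W₄, i.e. k = 4.

4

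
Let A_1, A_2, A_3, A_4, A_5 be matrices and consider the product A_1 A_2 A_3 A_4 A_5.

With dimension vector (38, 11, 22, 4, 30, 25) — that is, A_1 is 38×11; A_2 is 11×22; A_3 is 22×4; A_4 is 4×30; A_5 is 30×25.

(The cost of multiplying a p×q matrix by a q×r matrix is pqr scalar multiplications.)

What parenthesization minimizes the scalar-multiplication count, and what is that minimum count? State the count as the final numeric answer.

Adjacent pairs: A_1A_2 = 38·11·22 = 9196; A_2A_3 = 11·22·4 = 968; A_3A_4 = 22·4·30 = 2640; A_4A_5 = 4·30·25 = 3000.
Length 3: A_1..A_3: k=1: 0+968+38·11·4=2640; k=2: 9196+0+38·22·4=12540 → min 2640 | A_2..A_4: k=2: 0+2640+11·22·30=9900; k=3: 968+0+11·4·30=2288 → min 2288 | A_3..A_5: k=3: 0+3000+22·4·25=5200; k=4: 2640+0+22·30·25=19140 → min 5200.
Length 4: A_1..A_4: k=1: 0+2288+38·11·30=14828; k=2: 9196+2640+38·22·30=36916; k=3: 2640+0+38·4·30=7200 → min 7200 | A_2..A_5: k=2: 0+5200+11·22·25=11250; k=3: 968+3000+11·4·25=5068; k=4: 2288+0+11·30·25=10538 → min 5068.
Length 5: A_1..A_5: k=1: 0+5068+38·11·25=15518; k=2: 9196+5200+38·22·25=35296; k=3: 2640+3000+38·4·25=9440; k=4: 7200+0+38·30·25=35700 → min 9440.
Optimal parenthesization: ((A_1 (A_2 A_3)) (A_4 A_5)) with cost 9440.

9440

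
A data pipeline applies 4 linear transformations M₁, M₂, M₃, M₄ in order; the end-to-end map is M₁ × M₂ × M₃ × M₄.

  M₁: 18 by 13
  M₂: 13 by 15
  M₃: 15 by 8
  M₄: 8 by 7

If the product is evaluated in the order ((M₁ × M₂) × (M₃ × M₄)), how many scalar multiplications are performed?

(M₁ × M₂): 18×13 by 13×15 → 18×15, cost 18·13·15 = 3510
(M₃ × M₄): 15×8 by 8×7 → 15×7, cost 15·8·7 = 840
((M₁ × M₂) × (M₃ × M₄)): 18×15 by 15×7 → 18×7, cost 18·15·7 = 1890; cumulative 6240
Total: 6240 scalar multiplications.

6240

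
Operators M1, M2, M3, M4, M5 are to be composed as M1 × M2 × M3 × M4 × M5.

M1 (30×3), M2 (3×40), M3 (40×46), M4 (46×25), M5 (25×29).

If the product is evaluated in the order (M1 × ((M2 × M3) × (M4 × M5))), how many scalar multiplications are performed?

(M2 × M3): 3×40 by 40×46 → 3×46, cost 3·40·46 = 5520
(M4 × M5): 46×25 by 25×29 → 46×29, cost 46·25·29 = 33350
((M2 × M3) × (M4 × M5)): 3×46 by 46×29 → 3×29, cost 3·46·29 = 4002; cumulative 42872
(M1 × ((M2 × M3) × (M4 × M5))): 30×3 by 3×29 → 30×29, cost 30·3·29 = 2610; cumulative 45482
Total: 45482 scalar multiplications.

45482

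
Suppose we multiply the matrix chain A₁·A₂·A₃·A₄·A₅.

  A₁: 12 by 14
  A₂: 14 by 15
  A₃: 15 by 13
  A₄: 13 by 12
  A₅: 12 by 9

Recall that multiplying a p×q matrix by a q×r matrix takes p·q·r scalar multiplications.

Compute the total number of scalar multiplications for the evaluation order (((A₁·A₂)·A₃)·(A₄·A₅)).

(A₁·A₂): 12×14 by 14×15 → 12×15, cost 12·14·15 = 2520
((A₁·A₂)·A₃): 12×15 by 15×13 → 12×13, cost 12·15·13 = 2340; cumulative 4860
(A₄·A₅): 13×12 by 12×9 → 13×9, cost 13·12·9 = 1404
(((A₁·A₂)·A₃)·(A₄·A₅)): 12×13 by 13×9 → 12×9, cost 12·13·9 = 1404; cumulative 7668
Total: 7668 scalar multiplications.

7668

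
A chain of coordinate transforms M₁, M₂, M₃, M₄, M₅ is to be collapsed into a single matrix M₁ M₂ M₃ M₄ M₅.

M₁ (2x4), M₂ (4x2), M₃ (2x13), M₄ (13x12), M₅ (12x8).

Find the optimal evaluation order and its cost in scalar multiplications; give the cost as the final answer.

552

Adjacent pairs: M₁M₂ = 2·4·2 = 16; M₂M₃ = 4·2·13 = 104; M₃M₄ = 2·13·12 = 312; M₄M₅ = 13·12·8 = 1248.
Length 3: M₁..M₃: k=1: 0+104+2·4·13=208; k=2: 16+0+2·2·13=68 → min 68 | M₂..M₄: k=2: 0+312+4·2·12=408; k=3: 104+0+4·13·12=728 → min 408 | M₃..M₅: k=3: 0+1248+2·13·8=1456; k=4: 312+0+2·12·8=504 → min 504.
Length 4: M₁..M₄: k=1: 0+408+2·4·12=504; k=2: 16+312+2·2·12=376; k=3: 68+0+2·13·12=380 → min 376 | M₂..M₅: k=2: 0+504+4·2·8=568; k=3: 104+1248+4·13·8=1768; k=4: 408+0+4·12·8=792 → min 568.
Length 5: M₁..M₅: k=1: 0+568+2·4·8=632; k=2: 16+504+2·2·8=552; k=3: 68+1248+2·13·8=1524; k=4: 376+0+2·12·8=568 → min 552.
Optimal parenthesization: ((M₁ M₂) ((M₃ M₄) M₅)) with cost 552.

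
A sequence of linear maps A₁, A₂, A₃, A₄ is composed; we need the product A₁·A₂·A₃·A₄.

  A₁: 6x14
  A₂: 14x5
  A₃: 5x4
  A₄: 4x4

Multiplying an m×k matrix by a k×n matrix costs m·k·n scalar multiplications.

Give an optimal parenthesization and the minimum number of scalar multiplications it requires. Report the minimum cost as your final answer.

Adjacent pairs: A₁A₂ = 6·14·5 = 420; A₂A₃ = 14·5·4 = 280; A₃A₄ = 5·4·4 = 80.
Length 3: A₁..A₃: k=1: 0+280+6·14·4=616; k=2: 420+0+6·5·4=540 → min 540 | A₂..A₄: k=2: 0+80+14·5·4=360; k=3: 280+0+14·4·4=504 → min 360.
Length 4: A₁..A₄: k=1: 0+360+6·14·4=696; k=2: 420+80+6·5·4=620; k=3: 540+0+6·4·4=636 → min 620.
Optimal parenthesization: ((A₁·A₂)·(A₃·A₄)) with cost 620.

620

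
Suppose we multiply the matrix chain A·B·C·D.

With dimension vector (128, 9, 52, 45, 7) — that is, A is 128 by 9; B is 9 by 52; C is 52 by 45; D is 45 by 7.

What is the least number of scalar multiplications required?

Adjacent pairs: AB = 128·9·52 = 59904; BC = 9·52·45 = 21060; CD = 52·45·7 = 16380.
Length 3: A..C: k=1: 0+21060+128·9·45=72900; k=2: 59904+0+128·52·45=359424 → min 72900 | B..D: k=2: 0+16380+9·52·7=19656; k=3: 21060+0+9·45·7=23895 → min 19656.
Length 4: A..D: k=1: 0+19656+128·9·7=27720; k=2: 59904+16380+128·52·7=122876; k=3: 72900+0+128·45·7=113220 → min 27720.
Optimal order: (A·(B·(C·D))) with cost 27720.

27720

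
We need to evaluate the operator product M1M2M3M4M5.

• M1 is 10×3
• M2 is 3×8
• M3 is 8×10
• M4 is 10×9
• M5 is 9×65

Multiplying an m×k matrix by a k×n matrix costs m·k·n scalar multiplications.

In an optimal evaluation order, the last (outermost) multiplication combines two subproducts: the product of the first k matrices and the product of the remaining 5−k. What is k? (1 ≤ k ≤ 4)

Adjacent pairs: M1M2 = 10·3·8 = 240; M2M3 = 3·8·10 = 240; M3M4 = 8·10·9 = 720; M4M5 = 10·9·65 = 5850.
Length 3: M1..M3: k=1: 0+240+10·3·10=540; k=2: 240+0+10·8·10=1040 → min 540 | M2..M4: k=2: 0+720+3·8·9=936; k=3: 240+0+3·10·9=510 → min 510 | M3..M5: k=3: 0+5850+8·10·65=11050; k=4: 720+0+8·9·65=5400 → min 5400.
Length 4: M1..M4: k=1: 0+510+10·3·9=780; k=2: 240+720+10·8·9=1680; k=3: 540+0+10·10·9=1440 → min 780 | M2..M5: k=2: 0+5400+3·8·65=6960; k=3: 240+5850+3·10·65=8040; k=4: 510+0+3·9·65=2265 → min 2265.
Top-level splits: k=1: (M1..M1)·(M2..M5) → 0+2265+10·3·65 = 4215; k=2: (M1..M2)·(M3..M5) → 240+5400+10·8·65 = 10840; k=3: (M1..M3)·(M4..M5) → 540+5850+10·10·65 = 12890; k=4: (M1..M4)·(M5..M5) → 780+0+10·9·65 = 6630.
Best split is after M1, i.e. k = 1.

1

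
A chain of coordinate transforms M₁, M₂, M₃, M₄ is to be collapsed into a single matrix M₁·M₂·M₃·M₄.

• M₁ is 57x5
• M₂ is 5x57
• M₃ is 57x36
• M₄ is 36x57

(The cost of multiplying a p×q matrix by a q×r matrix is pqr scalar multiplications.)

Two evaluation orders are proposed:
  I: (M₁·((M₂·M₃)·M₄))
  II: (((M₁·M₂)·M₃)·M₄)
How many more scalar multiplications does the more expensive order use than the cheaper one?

213408

Order I = (M₁·((M₂·M₃)·M₄)): (M₂·M₃): 5×57 by 57×36 → 5×36, cost 5·57·36 = 10260; ((M₂·M₃)·M₄): 5×36 by 36×57 → 5×57, cost 5·36·57 = 10260; cumulative 20520; (M₁·((M₂·M₃)·M₄)): 57×5 by 5×57 → 57×57, cost 57·5·57 = 16245; cumulative 36765. Total 36765.
Order II = (((M₁·M₂)·M₃)·M₄): (M₁·M₂): 57×5 by 5×57 → 57×57, cost 57·5·57 = 16245; ((M₁·M₂)·M₃): 57×57 by 57×36 → 57×36, cost 57·57·36 = 116964; cumulative 133209; (((M₁·M₂)·M₃)·M₄): 57×36 by 36×57 → 57×57, cost 57·36·57 = 116964; cumulative 250173. Total 250173.
Difference: |36765 − 250173| = 213408.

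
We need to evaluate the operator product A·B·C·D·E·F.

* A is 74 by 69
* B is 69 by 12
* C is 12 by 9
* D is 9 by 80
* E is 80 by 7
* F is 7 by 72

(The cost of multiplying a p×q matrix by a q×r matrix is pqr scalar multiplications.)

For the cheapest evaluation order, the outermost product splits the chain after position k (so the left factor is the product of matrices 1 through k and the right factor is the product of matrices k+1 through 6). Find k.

5

Adjacent pairs: AB = 74·69·12 = 61272; BC = 69·12·9 = 7452; CD = 12·9·80 = 8640; DE = 9·80·7 = 5040; EF = 80·7·72 = 40320.
Length 3: A..C: k=1: 0+7452+74·69·9=53406; k=2: 61272+0+74·12·9=69264 → min 53406 | B..D: k=2: 0+8640+69·12·80=74880; k=3: 7452+0+69·9·80=57132 → min 57132 | C..E: k=3: 0+5040+12·9·7=5796; k=4: 8640+0+12·80·7=15360 → min 5796 | D..F: k=4: 0+40320+9·80·72=92160; k=5: 5040+0+9·7·72=9576 → min 9576.
Length 4: A..D: k=1: 0+57132+74·69·80=465612; k=2: 61272+8640+74·12·80=140952; k=3: 53406+0+74·9·80=106686 → min 106686 | B..E: k=2: 0+5796+69·12·7=11592; k=3: 7452+5040+69·9·7=16839; k=4: 57132+0+69·80·7=95772 → min 11592 | C..F: k=3: 0+9576+12·9·72=17352; k=4: 8640+40320+12·80·72=118080; k=5: 5796+0+12·7·72=11844 → min 11844.
Length 5: A..E: k=1: 0+11592+74·69·7=47334; k=2: 61272+5796+74·12·7=73284; k=3: 53406+5040+74·9·7=63108; k=4: 106686+0+74·80·7=148126 → min 47334 | B..F: k=2: 0+11844+69·12·72=71460; k=3: 7452+9576+69·9·72=61740; k=4: 57132+40320+69·80·72=494892; k=5: 11592+0+69·7·72=46368 → min 46368.
Top-level splits: k=1: (A..A)·(B..F) → 0+46368+74·69·72 = 414000; k=2: (A..B)·(C..F) → 61272+11844+74·12·72 = 137052; k=3: (A..C)·(D..F) → 53406+9576+74·9·72 = 110934; k=4: (A..D)·(E..F) → 106686+40320+74·80·72 = 573246; k=5: (A..E)·(F..F) → 47334+0+74·7·72 = 84630.
Best split is after E, i.e. k = 5.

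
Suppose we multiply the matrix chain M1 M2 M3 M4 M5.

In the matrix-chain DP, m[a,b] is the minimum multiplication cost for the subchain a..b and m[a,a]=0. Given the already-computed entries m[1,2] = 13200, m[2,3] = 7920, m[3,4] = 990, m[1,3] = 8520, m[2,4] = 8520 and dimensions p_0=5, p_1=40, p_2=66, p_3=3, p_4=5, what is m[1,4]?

m[1,4] = min over k∈[1,3] of m[1,k]+m[k+1,4]+p_{0}·p_k·p_{4}.
k=1: 0 + 8520 + 5·40·5 = 9520; k=2: 13200 + 990 + 5·66·5 = 15840; k=3: 8520 + 0 + 5·3·5 = 8595.
Minimum: 8595 at k=3.

8595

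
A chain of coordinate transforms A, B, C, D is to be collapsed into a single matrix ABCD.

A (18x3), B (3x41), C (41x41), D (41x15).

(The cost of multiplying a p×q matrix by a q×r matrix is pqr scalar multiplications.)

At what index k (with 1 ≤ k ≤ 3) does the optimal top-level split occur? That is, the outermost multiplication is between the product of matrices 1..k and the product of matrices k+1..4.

1

Adjacent pairs: AB = 18·3·41 = 2214; BC = 3·41·41 = 5043; CD = 41·41·15 = 25215.
Length 3: A..C: k=1: 0+5043+18·3·41=7257; k=2: 2214+0+18·41·41=32472 → min 7257 | B..D: k=2: 0+25215+3·41·15=27060; k=3: 5043+0+3·41·15=6888 → min 6888.
Top-level splits: k=1: (A..A)·(B..D) → 0+6888+18·3·15 = 7698; k=2: (A..B)·(C..D) → 2214+25215+18·41·15 = 38499; k=3: (A..C)·(D..D) → 7257+0+18·41·15 = 18327.
Best split is after A, i.e. k = 1.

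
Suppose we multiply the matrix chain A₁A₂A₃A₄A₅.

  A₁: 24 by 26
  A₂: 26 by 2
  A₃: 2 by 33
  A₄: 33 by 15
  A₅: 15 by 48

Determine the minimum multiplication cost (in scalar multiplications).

5982

Adjacent pairs: A₁A₂ = 24·26·2 = 1248; A₂A₃ = 26·2·33 = 1716; A₃A₄ = 2·33·15 = 990; A₄A₅ = 33·15·48 = 23760.
Length 3: A₁..A₃: k=1: 0+1716+24·26·33=22308; k=2: 1248+0+24·2·33=2832 → min 2832 | A₂..A₄: k=2: 0+990+26·2·15=1770; k=3: 1716+0+26·33·15=14586 → min 1770 | A₃..A₅: k=3: 0+23760+2·33·48=26928; k=4: 990+0+2·15·48=2430 → min 2430.
Length 4: A₁..A₄: k=1: 0+1770+24·26·15=11130; k=2: 1248+990+24·2·15=2958; k=3: 2832+0+24·33·15=14712 → min 2958 | A₂..A₅: k=2: 0+2430+26·2·48=4926; k=3: 1716+23760+26·33·48=66660; k=4: 1770+0+26·15·48=20490 → min 4926.
Length 5: A₁..A₅: k=1: 0+4926+24·26·48=34878; k=2: 1248+2430+24·2·48=5982; k=3: 2832+23760+24·33·48=64608; k=4: 2958+0+24·15·48=20238 → min 5982.
Optimal order: ((A₁A₂)((A₃A₄)A₅)) with cost 5982.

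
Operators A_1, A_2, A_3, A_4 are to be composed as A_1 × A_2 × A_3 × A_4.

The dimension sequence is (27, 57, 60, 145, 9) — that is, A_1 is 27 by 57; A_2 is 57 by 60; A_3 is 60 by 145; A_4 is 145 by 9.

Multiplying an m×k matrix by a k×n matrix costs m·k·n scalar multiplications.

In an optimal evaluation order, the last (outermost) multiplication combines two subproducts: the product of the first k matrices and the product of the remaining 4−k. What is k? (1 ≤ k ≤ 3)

1

Adjacent pairs: A_1A_2 = 27·57·60 = 92340; A_2A_3 = 57·60·145 = 495900; A_3A_4 = 60·145·9 = 78300.
Length 3: A_1..A_3: k=1: 0+495900+27·57·145=719055; k=2: 92340+0+27·60·145=327240 → min 327240 | A_2..A_4: k=2: 0+78300+57·60·9=109080; k=3: 495900+0+57·145·9=570285 → min 109080.
Top-level splits: k=1: (A_1..A_1)·(A_2..A_4) → 0+109080+27·57·9 = 122931; k=2: (A_1..A_2)·(A_3..A_4) → 92340+78300+27·60·9 = 185220; k=3: (A_1..A_3)·(A_4..A_4) → 327240+0+27·145·9 = 362475.
Best split is after A_1, i.e. k = 1.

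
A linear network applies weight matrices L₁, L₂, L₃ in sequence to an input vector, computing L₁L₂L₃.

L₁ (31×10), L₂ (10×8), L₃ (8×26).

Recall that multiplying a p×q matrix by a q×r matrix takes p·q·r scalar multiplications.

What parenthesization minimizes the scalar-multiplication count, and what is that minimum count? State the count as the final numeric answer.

(L₁(L₂L₃)): cost 10140.
((L₁L₂)L₃): cost 8928.
Optimal: ((L₁L₂)L₃) with cost 8928.

8928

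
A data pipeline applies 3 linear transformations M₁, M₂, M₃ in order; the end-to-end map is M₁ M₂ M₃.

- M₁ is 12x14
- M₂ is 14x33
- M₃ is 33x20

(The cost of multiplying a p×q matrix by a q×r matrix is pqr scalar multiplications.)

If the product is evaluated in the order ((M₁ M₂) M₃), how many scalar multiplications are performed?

(M₁ M₂): 12×14 by 14×33 → 12×33, cost 12·14·33 = 5544
((M₁ M₂) M₃): 12×33 by 33×20 → 12×20, cost 12·33·20 = 7920; cumulative 13464
Total: 13464 scalar multiplications.

13464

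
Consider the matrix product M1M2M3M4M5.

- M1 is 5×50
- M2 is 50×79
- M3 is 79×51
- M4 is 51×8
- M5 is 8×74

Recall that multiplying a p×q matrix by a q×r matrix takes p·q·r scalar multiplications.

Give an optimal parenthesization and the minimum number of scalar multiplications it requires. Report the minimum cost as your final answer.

Adjacent pairs: M1M2 = 5·50·79 = 19750; M2M3 = 50·79·51 = 201450; M3M4 = 79·51·8 = 32232; M4M5 = 51·8·74 = 30192.
Length 3: M1..M3: k=1: 0+201450+5·50·51=214200; k=2: 19750+0+5·79·51=39895 → min 39895 | M2..M4: k=2: 0+32232+50·79·8=63832; k=3: 201450+0+50·51·8=221850 → min 63832 | M3..M5: k=3: 0+30192+79·51·74=328338; k=4: 32232+0+79·8·74=79000 → min 79000.
Length 4: M1..M4: k=1: 0+63832+5·50·8=65832; k=2: 19750+32232+5·79·8=55142; k=3: 39895+0+5·51·8=41935 → min 41935 | M2..M5: k=2: 0+79000+50·79·74=371300; k=3: 201450+30192+50·51·74=420342; k=4: 63832+0+50·8·74=93432 → min 93432.
Length 5: M1..M5: k=1: 0+93432+5·50·74=111932; k=2: 19750+79000+5·79·74=127980; k=3: 39895+30192+5·51·74=88957; k=4: 41935+0+5·8·74=44895 → min 44895.
Optimal parenthesization: ((((M1M2)M3)M4)M5) with cost 44895.

44895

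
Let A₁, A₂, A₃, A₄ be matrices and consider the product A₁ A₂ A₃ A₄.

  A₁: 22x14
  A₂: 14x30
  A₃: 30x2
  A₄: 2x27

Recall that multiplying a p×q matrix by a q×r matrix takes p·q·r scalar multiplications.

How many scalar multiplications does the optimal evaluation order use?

2644

Adjacent pairs: A₁A₂ = 22·14·30 = 9240; A₂A₃ = 14·30·2 = 840; A₃A₄ = 30·2·27 = 1620.
Length 3: A₁..A₃: k=1: 0+840+22·14·2=1456; k=2: 9240+0+22·30·2=10560 → min 1456 | A₂..A₄: k=2: 0+1620+14·30·27=12960; k=3: 840+0+14·2·27=1596 → min 1596.
Length 4: A₁..A₄: k=1: 0+1596+22·14·27=9912; k=2: 9240+1620+22·30·27=28680; k=3: 1456+0+22·2·27=2644 → min 2644.
Optimal order: ((A₁ (A₂ A₃)) A₄) with cost 2644.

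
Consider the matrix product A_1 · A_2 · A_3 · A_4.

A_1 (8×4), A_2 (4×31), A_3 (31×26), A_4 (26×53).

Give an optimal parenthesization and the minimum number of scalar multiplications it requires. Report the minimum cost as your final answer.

Adjacent pairs: A_1A_2 = 8·4·31 = 992; A_2A_3 = 4·31·26 = 3224; A_3A_4 = 31·26·53 = 42718.
Length 3: A_1..A_3: k=1: 0+3224+8·4·26=4056; k=2: 992+0+8·31·26=7440 → min 4056 | A_2..A_4: k=2: 0+42718+4·31·53=49290; k=3: 3224+0+4·26·53=8736 → min 8736.
Length 4: A_1..A_4: k=1: 0+8736+8·4·53=10432; k=2: 992+42718+8·31·53=56854; k=3: 4056+0+8·26·53=15080 → min 10432.
Optimal parenthesization: (A_1 · ((A_2 · A_3) · A_4)) with cost 10432.

10432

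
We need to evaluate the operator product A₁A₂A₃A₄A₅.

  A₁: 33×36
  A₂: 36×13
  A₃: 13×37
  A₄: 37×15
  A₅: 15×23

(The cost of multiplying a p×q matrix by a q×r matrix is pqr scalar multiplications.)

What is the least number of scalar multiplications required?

Adjacent pairs: A₁A₂ = 33·36·13 = 15444; A₂A₃ = 36·13·37 = 17316; A₃A₄ = 13·37·15 = 7215; A₄A₅ = 37·15·23 = 12765.
Length 3: A₁..A₃: k=1: 0+17316+33·36·37=61272; k=2: 15444+0+33·13·37=31317 → min 31317 | A₂..A₄: k=2: 0+7215+36·13·15=14235; k=3: 17316+0+36·37·15=37296 → min 14235 | A₃..A₅: k=3: 0+12765+13·37·23=23828; k=4: 7215+0+13·15·23=11700 → min 11700.
Length 4: A₁..A₄: k=1: 0+14235+33·36·15=32055; k=2: 15444+7215+33·13·15=29094; k=3: 31317+0+33·37·15=49632 → min 29094 | A₂..A₅: k=2: 0+11700+36·13·23=22464; k=3: 17316+12765+36·37·23=60717; k=4: 14235+0+36·15·23=26655 → min 22464.
Length 5: A₁..A₅: k=1: 0+22464+33·36·23=49788; k=2: 15444+11700+33·13·23=37011; k=3: 31317+12765+33·37·23=72165; k=4: 29094+0+33·15·23=40479 → min 37011.
Optimal order: ((A₁A₂)((A₃A₄)A₅)) with cost 37011.

37011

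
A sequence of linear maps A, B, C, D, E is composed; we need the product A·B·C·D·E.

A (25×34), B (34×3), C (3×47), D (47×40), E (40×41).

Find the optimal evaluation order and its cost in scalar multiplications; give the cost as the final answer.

Adjacent pairs: AB = 25·34·3 = 2550; BC = 34·3·47 = 4794; CD = 3·47·40 = 5640; DE = 47·40·41 = 77080.
Length 3: A..C: k=1: 0+4794+25·34·47=44744; k=2: 2550+0+25·3·47=6075 → min 6075 | B..D: k=2: 0+5640+34·3·40=9720; k=3: 4794+0+34·47·40=68714 → min 9720 | C..E: k=3: 0+77080+3·47·41=82861; k=4: 5640+0+3·40·41=10560 → min 10560.
Length 4: A..D: k=1: 0+9720+25·34·40=43720; k=2: 2550+5640+25·3·40=11190; k=3: 6075+0+25·47·40=53075 → min 11190 | B..E: k=2: 0+10560+34·3·41=14742; k=3: 4794+77080+34·47·41=147392; k=4: 9720+0+34·40·41=65480 → min 14742.
Length 5: A..E: k=1: 0+14742+25·34·41=49592; k=2: 2550+10560+25·3·41=16185; k=3: 6075+77080+25·47·41=131330; k=4: 11190+0+25·40·41=52190 → min 16185.
Optimal parenthesization: ((A·B)·((C·D)·E)) with cost 16185.

16185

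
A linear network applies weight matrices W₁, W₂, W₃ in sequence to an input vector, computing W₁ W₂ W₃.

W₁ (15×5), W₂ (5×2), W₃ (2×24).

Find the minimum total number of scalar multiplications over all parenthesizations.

870

Order (W₁ (W₂ W₃)): (W₂ W₃): 5×2 by 2×24 → 5×24, cost 5·2·24 = 240; (W₁ (W₂ W₃)): 15×5 by 5×24 → 15×24, cost 15·5·24 = 1800; cumulative 2040. Total 2040.
Order ((W₁ W₂) W₃): (W₁ W₂): 15×5 by 5×2 → 15×2, cost 15·5·2 = 150; ((W₁ W₂) W₃): 15×2 by 2×24 → 15×24, cost 15·2·24 = 720; cumulative 870. Total 870.
Minimum: 870.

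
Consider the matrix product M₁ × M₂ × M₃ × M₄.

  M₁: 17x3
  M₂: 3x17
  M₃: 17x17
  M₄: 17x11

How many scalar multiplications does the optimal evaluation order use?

Adjacent pairs: M₁M₂ = 17·3·17 = 867; M₂M₃ = 3·17·17 = 867; M₃M₄ = 17·17·11 = 3179.
Length 3: M₁..M₃: k=1: 0+867+17·3·17=1734; k=2: 867+0+17·17·17=5780 → min 1734 | M₂..M₄: k=2: 0+3179+3·17·11=3740; k=3: 867+0+3·17·11=1428 → min 1428.
Length 4: M₁..M₄: k=1: 0+1428+17·3·11=1989; k=2: 867+3179+17·17·11=7225; k=3: 1734+0+17·17·11=4913 → min 1989.
Optimal order: (M₁ × ((M₂ × M₃) × M₄)) with cost 1989.

1989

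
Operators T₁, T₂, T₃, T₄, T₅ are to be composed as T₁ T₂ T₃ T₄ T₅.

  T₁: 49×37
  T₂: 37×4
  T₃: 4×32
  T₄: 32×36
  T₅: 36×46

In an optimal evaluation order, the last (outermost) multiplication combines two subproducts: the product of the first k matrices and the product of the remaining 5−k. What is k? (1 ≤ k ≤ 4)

Adjacent pairs: T₁T₂ = 49·37·4 = 7252; T₂T₃ = 37·4·32 = 4736; T₃T₄ = 4·32·36 = 4608; T₄T₅ = 32·36·46 = 52992.
Length 3: T₁..T₃: k=1: 0+4736+49·37·32=62752; k=2: 7252+0+49·4·32=13524 → min 13524 | T₂..T₄: k=2: 0+4608+37·4·36=9936; k=3: 4736+0+37·32·36=47360 → min 9936 | T₃..T₅: k=3: 0+52992+4·32·46=58880; k=4: 4608+0+4·36·46=11232 → min 11232.
Length 4: T₁..T₄: k=1: 0+9936+49·37·36=75204; k=2: 7252+4608+49·4·36=18916; k=3: 13524+0+49·32·36=69972 → min 18916 | T₂..T₅: k=2: 0+11232+37·4·46=18040; k=3: 4736+52992+37·32·46=112192; k=4: 9936+0+37·36·46=71208 → min 18040.
Top-level splits: k=1: (T₁..T₁)·(T₂..T₅) → 0+18040+49·37·46 = 101438; k=2: (T₁..T₂)·(T₃..T₅) → 7252+11232+49·4·46 = 27500; k=3: (T₁..T₃)·(T₄..T₅) → 13524+52992+49·32·46 = 138644; k=4: (T₁..T₄)·(T₅..T₅) → 18916+0+49·36·46 = 100060.
Best split is after T₂, i.e. k = 2.

2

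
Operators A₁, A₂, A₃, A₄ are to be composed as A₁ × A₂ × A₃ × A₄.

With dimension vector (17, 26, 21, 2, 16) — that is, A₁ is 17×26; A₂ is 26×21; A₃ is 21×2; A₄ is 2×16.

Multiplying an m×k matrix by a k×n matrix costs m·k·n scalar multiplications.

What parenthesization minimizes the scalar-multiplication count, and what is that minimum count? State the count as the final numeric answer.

2520

Adjacent pairs: A₁A₂ = 17·26·21 = 9282; A₂A₃ = 26·21·2 = 1092; A₃A₄ = 21·2·16 = 672.
Length 3: A₁..A₃: k=1: 0+1092+17·26·2=1976; k=2: 9282+0+17·21·2=9996 → min 1976 | A₂..A₄: k=2: 0+672+26·21·16=9408; k=3: 1092+0+26·2·16=1924 → min 1924.
Length 4: A₁..A₄: k=1: 0+1924+17·26·16=8996; k=2: 9282+672+17·21·16=15666; k=3: 1976+0+17·2·16=2520 → min 2520.
Optimal parenthesization: ((A₁ × (A₂ × A₃)) × A₄) with cost 2520.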